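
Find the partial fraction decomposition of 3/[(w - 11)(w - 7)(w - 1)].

Using cover-up method: A = 3/40, B = -1/8, C = 1/20
Result: (3/40)/(w - 11) - (1/8)/(w - 7) + (1/20)/(w - 1)


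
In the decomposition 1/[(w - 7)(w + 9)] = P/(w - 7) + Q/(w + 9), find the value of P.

Cover-up at w = 7: P = 1/(7 + 9) = 1/16


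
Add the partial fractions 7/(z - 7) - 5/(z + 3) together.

Common denominator (z - 7)(z + 3). Numerator: 7(z + 3) - 5(z - 7) = (7z + 21) - (5z - 35) = 2z + 56
Result: (2z + 56)/[(z - 7)(z + 3)]


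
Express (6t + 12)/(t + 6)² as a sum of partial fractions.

(6t + 12) = A(t + 6) + B. At t = -6: B = 6·(-6) + 12 = -24. Coeff of t: A = 6
Result: 6/(t + 6) - 24/(t + 6)²


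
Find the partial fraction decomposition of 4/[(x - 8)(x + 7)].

4/(x - 8)(x + 7) = α/(x - 8) + β/(x + 7). α = 4/(8 + 7) = 4/15, β = 4/(-7 - 8) = -4/15
Result: (4/15)/(x - 8) - (4/15)/(x + 7)


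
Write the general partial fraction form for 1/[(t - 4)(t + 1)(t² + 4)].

Two linear + quadratic: A/(t - 4) + B/(t + 1) + (Ct + D)/(t² + 4)


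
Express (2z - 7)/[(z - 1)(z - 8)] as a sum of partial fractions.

At z=1: α = (2·1 - 7)/(1 - 8) = 5/7. At z=8: β = (2·8 - 7)/(8 - 1) = 9/7
Result: (5/7)/(z - 1) + (9/7)/(z - 8)


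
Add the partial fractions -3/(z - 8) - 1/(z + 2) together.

Common denominator (z - 8)(z + 2). Numerator: -3(z + 2) - 1(z - 8) = (-3z - 6) - (z - 8) = -4z + 2
Result: (-4z + 2)/[(z - 8)(z + 2)]


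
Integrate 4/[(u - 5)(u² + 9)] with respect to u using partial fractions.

Cover-up at u=5: P = 4/(5²+9) = 2/17. Coeff matching: Q = -2/17, R = -10/17. Decomposition: (2/17)/(u - 5) - ((2/17)u + 10/17)/(u² + 9). Integrate: linear → ln, quadratic → (1/2)ln + arctan: (2/17) ln|(u - 5)| - (1/17) ln(u² + 9) - (10/51) arctan(u/3) + C


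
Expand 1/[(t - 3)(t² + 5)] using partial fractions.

Cover-up at t = 3: A = 1/(3² + 5) = 1/14. Then B = -A = -1/14, C = -A·(0 + 3) = -3/14
Result: (1/14)/(t - 3) - ((1/14)t + 3/14)/(t² + 5)


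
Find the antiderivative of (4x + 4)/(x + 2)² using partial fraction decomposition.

Decompose: P = 4, Q = 4·(-2) + 4 = -4, so (4x + 4)/(x + 2)² = 4/(x + 2) - 4/(x + 2)². Integrate: ∫ P/(x + 2) dx = 4 ln|(x + 2)|; ∫ Q/(x + 2)² dx = 4/(x + 2). Sum: 4 ln|(x + 2)| + 4/(x + 2) + C


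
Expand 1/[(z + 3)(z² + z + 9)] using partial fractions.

Cover-up at z = -3: P = 1/((-3)² + 1·(-3) + 9) = 1/15. Then Q = -P = -1/15, R = -P·(1 - 3) = 2/15
Result: (1/15)/(z + 3) - ((1/15)z - 2/15)/(z² + z + 9)


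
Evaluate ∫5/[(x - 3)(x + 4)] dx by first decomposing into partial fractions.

Decompose: 5/[(x - 3)(x + 4)] = (5/7)/(x - 3) - (5/7)/(x + 4). Integrate each term: (5/7) ln|(x - 3)| - (5/7) ln|(x + 4)| + C


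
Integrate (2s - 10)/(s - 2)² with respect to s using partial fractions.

Decompose: α = 2, β = 2·2 - 10 = -6, so (2s - 10)/(s - 2)² = 2/(s - 2) - 6/(s - 2)². Integrate: ∫ α/(s - 2) ds = 2 ln|(s - 2)|; ∫ β/(s - 2)² ds = 6/(s - 2). Sum: 2 ln|(s - 2)| + 6/(s - 2) + C


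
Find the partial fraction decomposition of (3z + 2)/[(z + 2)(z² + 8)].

At z=-2: A = (3·(-2) + 2)/((-2)² + 8) = -1/3. B = -A = 1/3, C = 3 - (-2)·A = 7/3
Result: (-1/3)/(z + 2) + ((1/3)z + 7/3)/(z² + 8)


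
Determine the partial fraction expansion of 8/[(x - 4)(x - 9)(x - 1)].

Using cover-up method: α = -8/15, β = 1/5, γ = 1/3
Result: (-8/15)/(x - 4) + (1/5)/(x - 9) + (1/3)/(x - 1)


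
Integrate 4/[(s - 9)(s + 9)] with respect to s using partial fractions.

Decompose: 4/[(s - 9)(s + 9)] = (2/9)/(s - 9) - (2/9)/(s + 9). Integrate each term: (2/9) ln|(s - 9)| - (2/9) ln|(s + 9)| + C


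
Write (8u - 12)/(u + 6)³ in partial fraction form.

(8u - 12) = α(u + 6)² + β(u + 6) + γ. At u = -6: γ = 8·(-6) - 12 = -60. Coefficients: α = 0, β = 8
Result: 8/(u + 6)² - 60/(u + 6)³


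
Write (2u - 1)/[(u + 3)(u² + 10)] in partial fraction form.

At u=-3: A = (2·(-3) - 1)/((-3)² + 10) = -7/19. B = -A = 7/19, C = 2 - (-3)·A = 17/19
Result: (-7/19)/(u + 3) + ((7/19)u + 17/19)/(u² + 10)


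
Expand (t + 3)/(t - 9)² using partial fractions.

(t + 3) = A(t - 9) + B. At t = 9: B = 1·9 + 3 = 12. Coeff of t: A = 1
Result: 1/(t - 9) + 12/(t - 9)²


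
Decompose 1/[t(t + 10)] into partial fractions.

1/t(t + 10) = α/t + β/(t + 10). α = 1/(0 + 10) = 1/10, β = 1/(-10 - 0) = -1/10
Result: (1/10)/t - (1/10)/(t + 10)


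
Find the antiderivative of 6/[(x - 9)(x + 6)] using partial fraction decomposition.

Decompose: 6/[(x - 9)(x + 6)] = (2/5)/(x - 9) - (2/5)/(x + 6). Integrate each term: (2/5) ln|(x - 9)| - (2/5) ln|(x + 6)| + C


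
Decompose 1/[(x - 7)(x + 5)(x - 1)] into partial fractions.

Using cover-up method: P = 1/72, Q = 1/72, R = -1/36
Result: (1/72)/(x - 7) + (1/72)/(x + 5) - (1/36)/(x - 1)


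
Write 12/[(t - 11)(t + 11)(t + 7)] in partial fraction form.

Using cover-up method: α = 1/33, β = 3/22, γ = -1/6
Result: (1/33)/(t - 11) + (3/22)/(t + 11) - (1/6)/(t + 7)


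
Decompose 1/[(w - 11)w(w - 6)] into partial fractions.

Using cover-up method: α = 1/55, β = 1/66, γ = -1/30
Result: (1/55)/(w - 11) + (1/66)/w - (1/30)/(w - 6)


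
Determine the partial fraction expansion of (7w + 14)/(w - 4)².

(7w + 14) = A(w - 4) + B. At w = 4: B = 7·4 + 14 = 42. Coeff of w: A = 7
Result: 7/(w - 4) + 42/(w - 4)²


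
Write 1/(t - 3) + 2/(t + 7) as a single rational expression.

Common denominator (t - 3)(t + 7). Numerator: 1(t + 7) + 2(t - 3) = (t + 7) + (2t - 6) = 3t + 1
Result: (3t + 1)/[(t - 3)(t + 7)]


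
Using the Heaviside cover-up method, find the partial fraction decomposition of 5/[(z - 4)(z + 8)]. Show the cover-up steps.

Cover (z - 4): set z=4, get A = 5/(4 + 8) = 5/12. Cover (z + 8): set z=-8, get B = 5/(-8 - 4) = -5/12.
Result: (5/12)/(z - 4) - (5/12)/(z + 8)


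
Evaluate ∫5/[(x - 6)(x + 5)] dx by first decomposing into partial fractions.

Decompose: 5/[(x - 6)(x + 5)] = (5/11)/(x - 6) - (5/11)/(x + 5). Integrate each term: (5/11) ln|(x - 6)| - (5/11) ln|(x + 5)| + C


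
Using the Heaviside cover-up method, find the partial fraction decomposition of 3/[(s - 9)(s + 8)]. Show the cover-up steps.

Cover (s - 9): set s=9, get P = 3/(9 + 8) = 3/17. Cover (s + 8): set s=-8, get Q = 3/(-8 - 9) = -3/17.
Result: (3/17)/(s - 9) - (3/17)/(s + 8)


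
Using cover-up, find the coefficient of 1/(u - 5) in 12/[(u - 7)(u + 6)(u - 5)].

Cover (u - 5), set u=5: 12/[(5 - 7)(5 + 6)] = -6/11


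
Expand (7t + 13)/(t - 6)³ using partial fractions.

(7t + 13) = A(t - 6)² + B(t - 6) + C. At t = 6: C = 7·6 + 13 = 55. Coefficients: A = 0, B = 7
Result: 7/(t - 6)² + 55/(t - 6)³


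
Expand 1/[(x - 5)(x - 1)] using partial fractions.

1/(x - 5)(x - 1) = α/(x - 5) + β/(x - 1). α = 1/(5 - 1) = 1/4, β = 1/(1 - 5) = -1/4
Result: (1/4)/(x - 5) - (1/4)/(x - 1)


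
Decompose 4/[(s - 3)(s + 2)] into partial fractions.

4/(s - 3)(s + 2) = P/(s - 3) + Q/(s + 2). P = 4/(3 + 2) = 4/5, Q = 4/(-2 - 3) = -4/5
Result: (4/5)/(s - 3) - (4/5)/(s + 2)


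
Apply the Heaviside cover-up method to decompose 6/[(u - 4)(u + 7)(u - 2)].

Cover (u - 4), u=4: A = 6/[(4 + 7)(4 - 2)] = 3/11. Cover (u + 7), u=-7: B = 6/[(-7 - 4)(-7 - 2)] = 2/33. Cover (u - 2), u=2: C = 6/[(2 - 4)(2 + 7)] = -1/3.
Result: (3/11)/(u - 4) + (2/33)/(u + 7) - (1/3)/(u - 2)


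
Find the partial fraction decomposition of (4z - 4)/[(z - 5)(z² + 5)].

At z=5: P = (4·5 - 4)/(5² + 5) = 8/15. Q = -P = -8/15, R = 4 - 5·P = 4/3
Result: (8/15)/(z - 5) - ((8/15)z - 4/3)/(z² + 5)


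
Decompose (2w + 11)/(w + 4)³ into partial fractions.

(2w + 11) = A(w + 4)² + B(w + 4) + C. At w = -4: C = 2·(-4) + 11 = 3. Coefficients: A = 0, B = 2
Result: 2/(w + 4)² + 3/(w + 4)³


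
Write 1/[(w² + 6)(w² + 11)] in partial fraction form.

Coefficient matching gives α = γ = 0, β = 1/(11-6) = 1/5, δ = -β = -1/5
Result: (1/5)/(w² + 6) - (1/5)/(w² + 11)


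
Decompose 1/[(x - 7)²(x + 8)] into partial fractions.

Cover-up at x=-8: R = 1/(-8 - 7)² = 1/225. Cover-up at x=7: Q = 1/(7 + 8) = 1/15. Comparing x² coeff: P = -R = -1/225
Result: (-1/225)/(x - 7) + (1/15)/(x - 7)² + (1/225)/(x + 8)


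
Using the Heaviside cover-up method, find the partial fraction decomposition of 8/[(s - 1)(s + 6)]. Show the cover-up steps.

Cover (s - 1): set s=1, get A = 8/(1 + 6) = 8/7. Cover (s + 6): set s=-6, get B = 8/(-6 - 1) = -8/7.
Result: (8/7)/(s - 1) - (8/7)/(s + 6)


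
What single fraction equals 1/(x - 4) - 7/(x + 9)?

Common denominator (x - 4)(x + 9). Numerator: 1(x + 9) - 7(x - 4) = (x + 9) - (7x - 28) = -6x + 37
Result: (-6x + 37)/[(x - 4)(x + 9)]


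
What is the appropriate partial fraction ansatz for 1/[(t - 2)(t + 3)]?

Distinct linear factors: α/(t - 2) + β/(t + 3)


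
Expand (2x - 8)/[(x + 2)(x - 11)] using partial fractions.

At x=-2: P = (2·(-2) - 8)/(-2 - 11) = 12/13. At x=11: Q = (2·11 - 8)/(11 + 2) = 14/13
Result: (12/13)/(x + 2) + (14/13)/(x - 11)


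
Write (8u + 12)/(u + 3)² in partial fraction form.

(8u + 12) = α(u + 3) + β. At u = -3: β = 8·(-3) + 12 = -12. Coeff of u: α = 8
Result: 8/(u + 3) - 12/(u + 3)²


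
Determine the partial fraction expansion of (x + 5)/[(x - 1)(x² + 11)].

At x=1: A = (1·1 + 5)/(1² + 11) = 1/2. B = -A = -1/2, C = 1 - 1·A = 1/2
Result: (1/2)/(x - 1) - ((1/2)x - 1/2)/(x² + 11)


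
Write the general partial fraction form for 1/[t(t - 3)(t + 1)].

Three distinct linear factors: A/t + B/(t - 3) + C/(t + 1)


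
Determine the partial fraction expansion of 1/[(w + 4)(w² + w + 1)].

Cover-up at w = -4: A = 1/((-4)² + 1·(-4) + 1) = 1/13. Then B = -A = -1/13, C = -A·(1 - 4) = 3/13
Result: (1/13)/(w + 4) - ((1/13)w - 3/13)/(w² + w + 1)


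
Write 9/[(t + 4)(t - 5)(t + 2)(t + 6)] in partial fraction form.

Using Heaviside cover-up: (1/4)/(t + 4) + (1/77)/(t - 5) - (9/56)/(t + 2) - (9/88)/(t + 6)


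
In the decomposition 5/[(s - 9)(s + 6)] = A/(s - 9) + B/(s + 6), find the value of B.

Cover-up at s = -6: B = 5/(-6 - 9) = -5/15 = -1/3


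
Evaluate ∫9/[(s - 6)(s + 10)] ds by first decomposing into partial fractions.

Decompose: 9/[(s - 6)(s + 10)] = (9/16)/(s - 6) - (9/16)/(s + 10). Integrate each term: (9/16) ln|(s - 6)| - (9/16) ln|(s + 10)| + C


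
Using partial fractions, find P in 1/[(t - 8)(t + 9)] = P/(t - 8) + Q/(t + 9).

Cover-up at t = 8: P = 1/(8 + 9) = 1/17


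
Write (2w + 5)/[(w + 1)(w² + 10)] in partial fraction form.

At w=-1: A = (2·(-1) + 5)/((-1)² + 10) = 3/11. B = -A = -3/11, C = 2 - (-1)·A = 25/11
Result: (3/11)/(w + 1) - ((3/11)w - 25/11)/(w² + 10)


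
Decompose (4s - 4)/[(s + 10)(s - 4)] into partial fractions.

At s=-10: α = (4·(-10) - 4)/(-10 - 4) = 22/7. At s=4: β = (4·4 - 4)/(4 + 10) = 6/7
Result: (22/7)/(s + 10) + (6/7)/(s - 4)


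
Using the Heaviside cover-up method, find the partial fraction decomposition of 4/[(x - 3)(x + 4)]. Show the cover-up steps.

Cover (x - 3): set x=3, get A = 4/(3 + 4) = 4/7. Cover (x + 4): set x=-4, get B = 4/(-4 - 3) = -4/7.
Result: (4/7)/(x - 3) - (4/7)/(x + 4)


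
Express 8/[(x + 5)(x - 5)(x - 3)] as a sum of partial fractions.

Using cover-up method: A = 1/10, B = 2/5, C = -1/2
Result: (1/10)/(x + 5) + (2/5)/(x - 5) - (1/2)/(x - 3)


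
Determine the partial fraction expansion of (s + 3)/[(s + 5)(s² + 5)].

At s=-5: A = (1·(-5) + 3)/((-5)² + 5) = -1/15. B = -A = 1/15, C = 1 - (-5)·A = 2/3
Result: (-1/15)/(s + 5) + ((1/15)s + 2/3)/(s² + 5)


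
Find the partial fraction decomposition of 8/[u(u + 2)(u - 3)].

Using cover-up method: P = -4/3, Q = 4/5, R = 8/15
Result: (-4/3)/u + (4/5)/(u + 2) + (8/15)/(u - 3)


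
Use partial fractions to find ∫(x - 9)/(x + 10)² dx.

Decompose: α = 1, β = 1·(-10) - 9 = -19, so (x - 9)/(x + 10)² = 1/(x + 10) - 19/(x + 10)². Integrate: ∫ α/(x + 10) dx = ln|(x + 10)|; ∫ β/(x + 10)² dx = 19/(x + 10). Sum: ln|(x + 10)| + 19/(x + 10) + C


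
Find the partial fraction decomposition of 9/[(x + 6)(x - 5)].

9/(x + 6)(x - 5) = A/(x + 6) + B/(x - 5). A = 9/(-6 - 5) = -9/11, B = 9/(5 + 6) = 9/11
Result: (-9/11)/(x + 6) + (9/11)/(x - 5)


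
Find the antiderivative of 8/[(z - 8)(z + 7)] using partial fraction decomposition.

Decompose: 8/[(z - 8)(z + 7)] = (8/15)/(z - 8) - (8/15)/(z + 7). Integrate each term: (8/15) ln|(z - 8)| - (8/15) ln|(z + 7)| + C


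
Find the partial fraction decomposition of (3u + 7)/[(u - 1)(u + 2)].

At u=1: α = (3·1 + 7)/(1 + 2) = 10/3. At u=-2: β = (3·(-2) + 7)/(-2 - 1) = -1/3
Result: (10/3)/(u - 1) - (1/3)/(u + 2)


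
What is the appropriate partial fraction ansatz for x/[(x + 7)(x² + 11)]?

Linear + irreducible quadratic: α/(x + 7) + (βx + γ)/(x² + 11)


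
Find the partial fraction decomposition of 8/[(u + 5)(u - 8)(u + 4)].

Using cover-up method: P = 8/13, Q = 2/39, R = -2/3
Result: (8/13)/(u + 5) + (2/39)/(u - 8) - (2/3)/(u + 4)


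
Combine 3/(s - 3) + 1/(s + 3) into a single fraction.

Common denominator (s - 3)(s + 3). Numerator: 3(s + 3) + 1(s - 3) = (3s + 9) + (s - 3) = 4s + 6
Result: (4s + 6)/[(s - 3)(s + 3)]


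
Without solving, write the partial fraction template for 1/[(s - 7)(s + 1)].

Distinct linear factors: α/(s - 7) + β/(s + 1)


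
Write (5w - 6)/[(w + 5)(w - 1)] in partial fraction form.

At w=-5: α = (5·(-5) - 6)/(-5 - 1) = 31/6. At w=1: β = (5·1 - 6)/(1 + 5) = -1/6
Result: (31/6)/(w + 5) - (1/6)/(w - 1)


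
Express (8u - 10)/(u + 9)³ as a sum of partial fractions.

(8u - 10) = α(u + 9)² + β(u + 9) + γ. At u = -9: γ = 8·(-9) - 10 = -82. Coefficients: α = 0, β = 8
Result: 8/(u + 9)² - 82/(u + 9)³


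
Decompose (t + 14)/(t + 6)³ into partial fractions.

(t + 14) = A(t + 6)² + B(t + 6) + C. At t = -6: C = 1·(-6) + 14 = 8. Coefficients: A = 0, B = 1
Result: 1/(t + 6)² + 8/(t + 6)³


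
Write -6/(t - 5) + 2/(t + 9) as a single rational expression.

Common denominator (t - 5)(t + 9). Numerator: -6(t + 9) + 2(t - 5) = (-6t - 54) + (2t - 10) = -4t - 64
Result: (-4t - 64)/[(t - 5)(t + 9)]


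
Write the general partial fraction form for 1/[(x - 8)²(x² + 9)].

Repeated linear + quadratic: α/(x - 8) + β/(x - 8)² + (γx + δ)/(x² + 9)


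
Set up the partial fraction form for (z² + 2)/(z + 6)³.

Repeated linear factor (power 3): P/(z + 6) + Q/(z + 6)² + R/(z + 6)³


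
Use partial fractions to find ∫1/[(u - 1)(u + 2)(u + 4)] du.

Cover-up: P = 1/15, Q = -1/6, R = 1/10. Decomposition: (1/15)/(u - 1) - (1/6)/(u + 2) + (1/10)/(u + 4). Integrate each term: (1/15) ln|(u - 1)| - (1/6) ln|(u + 2)| + (1/10) ln|(u + 4)| + C


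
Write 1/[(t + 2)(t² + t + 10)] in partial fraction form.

Cover-up at t = -2: A = 1/((-2)² + 1·(-2) + 10) = 1/12. Then B = -A = -1/12, C = -A·(1 - 2) = 1/12
Result: (1/12)/(t + 2) - ((1/12)t - 1/12)/(t² + t + 10)


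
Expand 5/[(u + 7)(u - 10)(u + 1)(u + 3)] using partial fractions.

Using Heaviside cover-up: (-5/408)/(u + 7) + (5/2431)/(u - 10) - (5/132)/(u + 1) + (5/104)/(u + 3)


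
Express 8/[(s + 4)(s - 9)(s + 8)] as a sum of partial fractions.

Using cover-up method: P = -2/13, Q = 8/221, R = 2/17
Result: (-2/13)/(s + 4) + (8/221)/(s - 9) + (2/17)/(s + 8)


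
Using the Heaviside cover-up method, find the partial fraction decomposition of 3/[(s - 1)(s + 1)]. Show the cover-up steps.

Cover (s - 1): set s=1, get A = 3/(1 + 1) = 3/2. Cover (s + 1): set s=-1, get B = 3/(-1 - 1) = -3/2.
Result: (3/2)/(s - 1) - (3/2)/(s + 1)


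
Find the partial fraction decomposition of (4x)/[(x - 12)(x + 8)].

At x=12: α = (4·12 + 0)/(12 + 8) = 12/5. At x=-8: β = (4·(-8) + 0)/(-8 - 12) = 8/5
Result: (12/5)/(x - 12) + (8/5)/(x + 8)


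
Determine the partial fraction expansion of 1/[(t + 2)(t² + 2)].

Cover-up at t = -2: P = 1/((-2)² + 2) = 1/6. Then Q = -P = -1/6, R = -P·(0 - 2) = 1/3
Result: (1/6)/(t + 2) - ((1/6)t - 1/3)/(t² + 2)


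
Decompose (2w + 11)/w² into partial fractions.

(2w + 11) = Pw + Q. At w = 0: Q = 2·0 + 11 = 11. Coeff of w: P = 2
Result: 2/w + 11/w²


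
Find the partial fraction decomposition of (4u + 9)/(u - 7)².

(4u + 9) = α(u - 7) + β. At u = 7: β = 4·7 + 9 = 37. Coeff of u: α = 4
Result: 4/(u - 7) + 37/(u - 7)²


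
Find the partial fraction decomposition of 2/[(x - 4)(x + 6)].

2/(x - 4)(x + 6) = P/(x - 4) + Q/(x + 6). P = 2/(4 + 6) = 1/5, Q = 2/(-6 - 4) = -1/5
Result: (1/5)/(x - 4) - (1/5)/(x + 6)


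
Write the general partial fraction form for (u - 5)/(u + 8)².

Repeated linear factor: P/(u + 8) + Q/(u + 8)²


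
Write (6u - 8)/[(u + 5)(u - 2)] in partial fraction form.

At u=-5: A = (6·(-5) - 8)/(-5 - 2) = 38/7. At u=2: B = (6·2 - 8)/(2 + 5) = 4/7
Result: (38/7)/(u + 5) + (4/7)/(u - 2)


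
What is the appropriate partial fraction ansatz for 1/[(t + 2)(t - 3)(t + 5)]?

Three distinct linear factors: A/(t + 2) + B/(t - 3) + C/(t + 5)


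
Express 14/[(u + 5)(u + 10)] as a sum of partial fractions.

14/(u + 5)(u + 10) = A/(u + 5) + B/(u + 10). A = 14/(-5 + 10) = 14/5, B = 14/(-10 + 5) = -14/5
Result: (14/5)/(u + 5) - (14/5)/(u + 10)


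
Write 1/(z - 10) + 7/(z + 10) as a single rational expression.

Common denominator (z - 10)(z + 10). Numerator: 1(z + 10) + 7(z - 10) = (z + 10) + (7z - 70) = 8z - 60
Result: (8z - 60)/[(z - 10)(z + 10)]


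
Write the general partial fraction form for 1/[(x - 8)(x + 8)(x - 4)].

Three distinct linear factors: α/(x - 8) + β/(x + 8) + γ/(x - 4)


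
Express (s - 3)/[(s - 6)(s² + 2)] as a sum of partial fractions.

At s=6: A = (1·6 - 3)/(6² + 2) = 3/38. B = -A = -3/38, C = 1 - 6·A = 10/19
Result: (3/38)/(s - 6) - ((3/38)s - 10/19)/(s² + 2)


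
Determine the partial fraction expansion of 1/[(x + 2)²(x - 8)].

Cover-up at x=8: C = 1/(8 + 2)² = 1/100. Cover-up at x=-2: B = 1/(-2 - 8) = -1/10. Comparing x² coeff: A = -C = -1/100
Result: (-1/100)/(x + 2) - (1/10)/(x + 2)² + (1/100)/(x - 8)


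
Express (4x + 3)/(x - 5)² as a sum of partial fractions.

(4x + 3) = P(x - 5) + Q. At x = 5: Q = 4·5 + 3 = 23. Coeff of x: P = 4
Result: 4/(x - 5) + 23/(x - 5)²


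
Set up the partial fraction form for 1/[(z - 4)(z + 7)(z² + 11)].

Two linear + quadratic: α/(z - 4) + β/(z + 7) + (γz + δ)/(z² + 11)


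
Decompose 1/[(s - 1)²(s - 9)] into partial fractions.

Cover-up at s=9: R = 1/(9 - 1)² = 1/64. Cover-up at s=1: Q = 1/(1 - 9) = -1/8. Comparing s² coeff: P = -R = -1/64
Result: (-1/64)/(s - 1) - (1/8)/(s - 1)² + (1/64)/(s - 9)


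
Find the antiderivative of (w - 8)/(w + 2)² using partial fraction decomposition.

Decompose: A = 1, B = 1·(-2) - 8 = -10, so (w - 8)/(w + 2)² = 1/(w + 2) - 10/(w + 2)². Integrate: ∫ A/(w + 2) dw = ln|(w + 2)|; ∫ B/(w + 2)² dw = 10/(w + 2). Sum: ln|(w + 2)| + 10/(w + 2) + C


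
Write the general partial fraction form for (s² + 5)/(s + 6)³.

Repeated linear factor (power 3): P/(s + 6) + Q/(s + 6)² + R/(s + 6)³


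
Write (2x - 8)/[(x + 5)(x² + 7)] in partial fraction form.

At x=-5: P = (2·(-5) - 8)/((-5)² + 7) = -9/16. Q = -P = 9/16, R = 2 - (-5)·P = -13/16
Result: (-9/16)/(x + 5) + ((9/16)x - 13/16)/(x² + 7)


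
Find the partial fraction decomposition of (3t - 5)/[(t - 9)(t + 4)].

At t=9: P = (3·9 - 5)/(9 + 4) = 22/13. At t=-4: Q = (3·(-4) - 5)/(-4 - 9) = 17/13
Result: (22/13)/(t - 9) + (17/13)/(t + 4)


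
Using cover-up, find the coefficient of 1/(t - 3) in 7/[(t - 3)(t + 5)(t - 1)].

Cover (t - 3), set t=3: 7/[(3 + 5)(3 - 1)] = 7/16


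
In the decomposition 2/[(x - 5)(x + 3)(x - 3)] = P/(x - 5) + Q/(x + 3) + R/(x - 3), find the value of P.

Cover-up at x = 5: P = 2/[(5 + 3)(5 - 3)] = 2/[(8)(2)] = 2/16 = 1/8


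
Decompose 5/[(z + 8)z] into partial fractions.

5/(z + 8)z = A/(z + 8) + B/z. A = 5/(-8 - 0) = -5/8, B = 5/(0 + 8) = 5/8
Result: (-5/8)/(z + 8) + (5/8)/z


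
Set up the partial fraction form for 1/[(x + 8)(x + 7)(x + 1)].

Three distinct linear factors: α/(x + 8) + β/(x + 7) + γ/(x + 1)


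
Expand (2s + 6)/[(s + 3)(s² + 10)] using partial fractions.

At s=-3: P = (2·(-3) + 6)/((-3)² + 10) = 0. Q = -P = 0, R = 2 - (-3)·P = 2
Result: (2)/(s² + 10)


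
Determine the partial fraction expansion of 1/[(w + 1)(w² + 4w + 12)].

Cover-up at w = -1: A = 1/((-1)² + 4·(-1) + 12) = 1/9. Then B = -A = -1/9, C = -A·(4 - 1) = -1/3
Result: (1/9)/(w + 1) - ((1/9)w + 1/3)/(w² + 4w + 12)


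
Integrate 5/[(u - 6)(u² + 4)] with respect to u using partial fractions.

Cover-up at u=6: A = 5/(6²+4) = 1/8. Coeff matching: B = -1/8, C = -3/4. Decomposition: (1/8)/(u - 6) - ((1/8)u + 3/4)/(u² + 4). Integrate: linear → ln, quadratic → (1/2)ln + arctan: (1/8) ln|(u - 6)| - (1/16) ln(u² + 4) - (3/8) arctan(u/2) + C


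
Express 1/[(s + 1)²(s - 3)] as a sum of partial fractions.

Cover-up at s=3: C = 1/(3 + 1)² = 1/16. Cover-up at s=-1: B = 1/(-1 - 3) = -1/4. Comparing s² coeff: A = -C = -1/16
Result: (-1/16)/(s + 1) - (1/4)/(s + 1)² + (1/16)/(s - 3)


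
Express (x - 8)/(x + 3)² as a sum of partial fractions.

(x - 8) = α(x + 3) + β. At x = -3: β = 1·(-3) - 8 = -11. Coeff of x: α = 1
Result: 1/(x + 3) - 11/(x + 3)²


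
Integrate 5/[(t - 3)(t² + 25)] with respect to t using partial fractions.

Cover-up at t=3: P = 5/(3²+25) = 5/34. Coeff matching: Q = -5/34, R = -15/34. Decomposition: (5/34)/(t - 3) - ((5/34)t + 15/34)/(t² + 25). Integrate: linear → ln, quadratic → (1/2)ln + arctan: (5/34) ln|(t - 3)| - (5/68) ln(t² + 25) - (3/34) arctan(t/5) + C


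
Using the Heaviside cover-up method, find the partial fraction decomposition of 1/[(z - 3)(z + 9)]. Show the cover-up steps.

Cover (z - 3): set z=3, get α = 1/(3 + 9) = 1/12. Cover (z + 9): set z=-9, get β = 1/(-9 - 3) = -1/12.
Result: (1/12)/(z - 3) - (1/12)/(z + 9)


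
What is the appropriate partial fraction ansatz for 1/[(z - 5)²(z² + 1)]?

Repeated linear + quadratic: P/(z - 5) + Q/(z - 5)² + (Rz + S)/(z² + 1)


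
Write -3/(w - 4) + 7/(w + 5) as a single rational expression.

Common denominator (w - 4)(w + 5). Numerator: -3(w + 5) + 7(w - 4) = (-3w - 15) + (7w - 28) = 4w - 43
Result: (4w - 43)/[(w - 4)(w + 5)]


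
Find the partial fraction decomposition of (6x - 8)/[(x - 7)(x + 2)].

At x=7: P = (6·7 - 8)/(7 + 2) = 34/9. At x=-2: Q = (6·(-2) - 8)/(-2 - 7) = 20/9
Result: (34/9)/(x - 7) + (20/9)/(x + 2)


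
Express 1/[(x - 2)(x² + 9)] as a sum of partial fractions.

Cover-up at x = 2: A = 1/(2² + 9) = 1/13. Then B = -A = -1/13, C = -A·(0 + 2) = -2/13
Result: (1/13)/(x - 2) - ((1/13)x + 2/13)/(x² + 9)


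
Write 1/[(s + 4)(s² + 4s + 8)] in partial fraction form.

Cover-up at s = -4: α = 1/((-4)² + 4·(-4) + 8) = 1/8. Then β = -α = -1/8, γ = -α·(4 - 4) = 0
Result: (1/8)/(s + 4) - ((1/8)s)/(s² + 4s + 8)


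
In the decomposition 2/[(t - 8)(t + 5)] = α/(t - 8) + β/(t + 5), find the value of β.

Cover-up at t = -5: β = 2/(-5 - 8) = -2/13


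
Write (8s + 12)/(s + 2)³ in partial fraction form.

(8s + 12) = A(s + 2)² + B(s + 2) + C. At s = -2: C = 8·(-2) + 12 = -4. Coefficients: A = 0, B = 8
Result: 8/(s + 2)² - 4/(s + 2)³


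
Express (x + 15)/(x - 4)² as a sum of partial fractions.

(x + 15) = A(x - 4) + B. At x = 4: B = 1·4 + 15 = 19. Coeff of x: A = 1
Result: 1/(x - 4) + 19/(x - 4)²


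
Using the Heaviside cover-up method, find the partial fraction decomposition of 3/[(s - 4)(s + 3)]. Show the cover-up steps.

Cover (s - 4): set s=4, get P = 3/(4 + 3) = 3/7. Cover (s + 3): set s=-3, get Q = 3/(-3 - 4) = -3/7.
Result: (3/7)/(s - 4) - (3/7)/(s + 3)


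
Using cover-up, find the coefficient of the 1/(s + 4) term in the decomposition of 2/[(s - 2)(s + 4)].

Cover (s + 4), set s=-4: 2/((s - 2) at s=-4) = 2/(-6) = -1/3


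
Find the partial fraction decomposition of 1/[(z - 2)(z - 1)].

1/(z - 2)(z - 1) = P/(z - 2) + Q/(z - 1). P = 1/(2 - 1) = 1, Q = 1/(1 - 2) = -1
Result: 1/(z - 2) - 1/(z - 1)


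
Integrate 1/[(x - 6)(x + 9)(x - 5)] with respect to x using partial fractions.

Cover-up: P = 1/15, Q = 1/210, R = -1/14. Decomposition: (1/15)/(x - 6) + (1/210)/(x + 9) - (1/14)/(x - 5). Integrate each term: (1/15) ln|(x - 6)| + (1/210) ln|(x + 9)| - (1/14) ln|(x - 5)| + C


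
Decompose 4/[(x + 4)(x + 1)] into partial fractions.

4/(x + 4)(x + 1) = P/(x + 4) + Q/(x + 1). P = 4/(-4 + 1) = -4/3, Q = 4/(-1 + 4) = 4/3
Result: (-4/3)/(x + 4) + (4/3)/(x + 1)


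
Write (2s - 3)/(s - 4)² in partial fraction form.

(2s - 3) = α(s - 4) + β. At s = 4: β = 2·4 - 3 = 5. Coeff of s: α = 2
Result: 2/(s - 4) + 5/(s - 4)²


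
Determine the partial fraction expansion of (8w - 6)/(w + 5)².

(8w - 6) = P(w + 5) + Q. At w = -5: Q = 8·(-5) - 6 = -46. Coeff of w: P = 8
Result: 8/(w + 5) - 46/(w + 5)²


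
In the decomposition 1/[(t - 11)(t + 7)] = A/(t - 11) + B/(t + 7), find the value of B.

Cover-up at t = -7: B = 1/(-7 - 11) = -1/18


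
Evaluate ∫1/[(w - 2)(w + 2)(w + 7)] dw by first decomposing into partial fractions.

Cover-up: A = 1/36, B = -1/20, C = 1/45. Decomposition: (1/36)/(w - 2) - (1/20)/(w + 2) + (1/45)/(w + 7). Integrate each term: (1/36) ln|(w - 2)| - (1/20) ln|(w + 2)| + (1/45) ln|(w + 7)| + C


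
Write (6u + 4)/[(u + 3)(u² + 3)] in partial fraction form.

At u=-3: α = (6·(-3) + 4)/((-3)² + 3) = -7/6. β = -α = 7/6, γ = 6 - (-3)·α = 5/2
Result: (-7/6)/(u + 3) + ((7/6)u + 5/2)/(u² + 3)


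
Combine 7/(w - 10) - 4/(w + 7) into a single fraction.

Common denominator (w - 10)(w + 7). Numerator: 7(w + 7) - 4(w - 10) = (7w + 49) - (4w - 40) = 3w + 89
Result: (3w + 89)/[(w - 10)(w + 7)]


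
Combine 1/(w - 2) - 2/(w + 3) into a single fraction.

Common denominator (w - 2)(w + 3). Numerator: 1(w + 3) - 2(w - 2) = (w + 3) - (2w - 4) = -w + 7
Result: (-w + 7)/[(w - 2)(w + 3)]


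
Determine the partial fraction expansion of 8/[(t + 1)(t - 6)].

8/(t + 1)(t - 6) = P/(t + 1) + Q/(t - 6). P = 8/(-1 - 6) = -8/7, Q = 8/(6 + 1) = 8/7
Result: (-8/7)/(t + 1) + (8/7)/(t - 6)


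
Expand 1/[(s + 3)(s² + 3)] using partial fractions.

Cover-up at s = -3: α = 1/((-3)² + 3) = 1/12. Then β = -α = -1/12, γ = -α·(0 - 3) = 1/4
Result: (1/12)/(s + 3) - ((1/12)s - 1/4)/(s² + 3)


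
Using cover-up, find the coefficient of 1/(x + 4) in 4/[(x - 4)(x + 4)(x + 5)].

Cover (x + 4), set x=-4: 4/[(-4 - 4)(-4 + 5)] = -1/2


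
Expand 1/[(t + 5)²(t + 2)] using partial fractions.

Cover-up at t=-2: γ = 1/(-2 + 5)² = 1/9. Cover-up at t=-5: β = 1/(-5 + 2) = -1/3. Comparing t² coeff: α = -γ = -1/9
Result: (-1/9)/(t + 5) - (1/3)/(t + 5)² + (1/9)/(t + 2)


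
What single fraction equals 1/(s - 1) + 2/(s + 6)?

Common denominator (s - 1)(s + 6). Numerator: 1(s + 6) + 2(s - 1) = (s + 6) + (2s - 2) = 3s + 4
Result: (3s + 4)/[(s - 1)(s + 6)]


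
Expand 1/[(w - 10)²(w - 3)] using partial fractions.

Cover-up at w=3: R = 1/(3 - 10)² = 1/49. Cover-up at w=10: Q = 1/(10 - 3) = 1/7. Comparing w² coeff: P = -R = -1/49
Result: (-1/49)/(w - 10) + (1/7)/(w - 10)² + (1/49)/(w - 3)


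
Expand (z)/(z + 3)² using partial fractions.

(z) = α(z + 3) + β. At z = -3: β = 1·(-3) + 0 = -3. Coeff of z: α = 1
Result: 1/(z + 3) - 3/(z + 3)²


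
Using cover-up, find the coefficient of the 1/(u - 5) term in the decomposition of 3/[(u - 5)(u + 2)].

Cover (u - 5), set u=5: 3/((u + 2) at u=5) = 3/(7) = 3/7


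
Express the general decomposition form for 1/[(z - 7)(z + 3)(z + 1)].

Three distinct linear factors: α/(z - 7) + β/(z + 3) + γ/(z + 1)


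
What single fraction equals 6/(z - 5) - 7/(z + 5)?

Common denominator (z - 5)(z + 5). Numerator: 6(z + 5) - 7(z - 5) = (6z + 30) - (7z - 35) = -z + 65
Result: (-z + 65)/[(z - 5)(z + 5)]


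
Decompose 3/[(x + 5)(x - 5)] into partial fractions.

3/(x + 5)(x - 5) = P/(x + 5) + Q/(x - 5). P = 3/(-5 - 5) = -3/10, Q = 3/(5 + 5) = 3/10
Result: (-3/10)/(x + 5) + (3/10)/(x - 5)


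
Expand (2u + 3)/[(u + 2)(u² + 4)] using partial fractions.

At u=-2: P = (2·(-2) + 3)/((-2)² + 4) = -1/8. Q = -P = 1/8, R = 2 - (-2)·P = 7/4
Result: (-1/8)/(u + 2) + ((1/8)u + 7/4)/(u² + 4)


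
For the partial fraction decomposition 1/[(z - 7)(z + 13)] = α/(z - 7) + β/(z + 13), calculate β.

Cover-up at z = -13: β = 1/(-13 - 7) = -1/20


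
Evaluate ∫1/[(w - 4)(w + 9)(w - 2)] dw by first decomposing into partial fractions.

Cover-up: A = 1/26, B = 1/143, C = -1/22. Decomposition: (1/26)/(w - 4) + (1/143)/(w + 9) - (1/22)/(w - 2). Integrate each term: (1/26) ln|(w - 4)| + (1/143) ln|(w + 9)| - (1/22) ln|(w - 2)| + C


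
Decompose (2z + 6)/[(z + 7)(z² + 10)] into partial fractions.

At z=-7: α = (2·(-7) + 6)/((-7)² + 10) = -8/59. β = -α = 8/59, γ = 2 - (-7)·α = 62/59
Result: (-8/59)/(z + 7) + ((8/59)z + 62/59)/(z² + 10)


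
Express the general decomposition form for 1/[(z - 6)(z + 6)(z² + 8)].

Two linear + quadratic: A/(z - 6) + B/(z + 6) + (Cz + D)/(z² + 8)


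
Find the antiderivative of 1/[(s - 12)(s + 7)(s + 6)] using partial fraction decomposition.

Cover-up: A = 1/342, B = 1/19, C = -1/18. Decomposition: (1/342)/(s - 12) + (1/19)/(s + 7) - (1/18)/(s + 6). Integrate each term: (1/342) ln|(s - 12)| + (1/19) ln|(s + 7)| - (1/18) ln|(s + 6)| + C


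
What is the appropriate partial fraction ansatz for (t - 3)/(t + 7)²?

Repeated linear factor: α/(t + 7) + β/(t + 7)²


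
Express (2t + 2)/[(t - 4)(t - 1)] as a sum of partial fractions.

At t=4: P = (2·4 + 2)/(4 - 1) = 10/3. At t=1: Q = (2·1 + 2)/(1 - 4) = -4/3
Result: (10/3)/(t - 4) - (4/3)/(t - 1)


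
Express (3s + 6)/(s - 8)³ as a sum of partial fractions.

(3s + 6) = A(s - 8)² + B(s - 8) + C. At s = 8: C = 3·8 + 6 = 30. Coefficients: A = 0, B = 3
Result: 3/(s - 8)² + 30/(s - 8)³


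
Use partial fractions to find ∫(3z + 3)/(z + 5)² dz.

Decompose: P = 3, Q = 3·(-5) + 3 = -12, so (3z + 3)/(z + 5)² = 3/(z + 5) - 12/(z + 5)². Integrate: ∫ P/(z + 5) dz = 3 ln|(z + 5)|; ∫ Q/(z + 5)² dz = 12/(z + 5). Sum: 3 ln|(z + 5)| + 12/(z + 5) + C


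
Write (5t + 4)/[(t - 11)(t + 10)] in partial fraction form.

At t=11: P = (5·11 + 4)/(11 + 10) = 59/21. At t=-10: Q = (5·(-10) + 4)/(-10 - 11) = 46/21
Result: (59/21)/(t - 11) + (46/21)/(t + 10)


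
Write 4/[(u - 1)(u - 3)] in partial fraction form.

4/(u - 1)(u - 3) = A/(u - 1) + B/(u - 3). A = 4/(1 - 3) = -2, B = 4/(3 - 1) = 2
Result: -2/(u - 1) + 2/(u - 3)


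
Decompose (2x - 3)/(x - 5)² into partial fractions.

(2x - 3) = α(x - 5) + β. At x = 5: β = 2·5 - 3 = 7. Coeff of x: α = 2
Result: 2/(x - 5) + 7/(x - 5)²


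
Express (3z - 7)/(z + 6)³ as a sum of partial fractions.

(3z - 7) = α(z + 6)² + β(z + 6) + γ. At z = -6: γ = 3·(-6) - 7 = -25. Coefficients: α = 0, β = 3
Result: 3/(z + 6)² - 25/(z + 6)³


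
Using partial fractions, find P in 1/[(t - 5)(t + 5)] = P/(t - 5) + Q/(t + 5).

Cover-up at t = 5: P = 1/(5 + 5) = 1/10


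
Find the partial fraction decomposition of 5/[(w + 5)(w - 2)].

5/(w + 5)(w - 2) = α/(w + 5) + β/(w - 2). α = 5/(-5 - 2) = -5/7, β = 5/(2 + 5) = 5/7
Result: (-5/7)/(w + 5) + (5/7)/(w - 2)


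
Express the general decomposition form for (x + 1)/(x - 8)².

Repeated linear factor: α/(x - 8) + β/(x - 8)²


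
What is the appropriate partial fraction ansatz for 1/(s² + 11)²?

Repeated quadratic factor: (αs + β)/(s² + 11) + (γs + δ)/(s² + 11)²


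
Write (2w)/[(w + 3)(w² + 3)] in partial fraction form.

At w=-3: α = (2·(-3) + 0)/((-3)² + 3) = -1/2. β = -α = 1/2, γ = 2 - (-3)·α = 1/2
Result: (-1/2)/(w + 3) + ((1/2)w + 1/2)/(w² + 3)


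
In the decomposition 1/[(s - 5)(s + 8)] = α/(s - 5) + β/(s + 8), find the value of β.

Cover-up at s = -8: β = 1/(-8 - 5) = -1/13


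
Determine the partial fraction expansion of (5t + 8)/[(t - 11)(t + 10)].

At t=11: P = (5·11 + 8)/(11 + 10) = 3. At t=-10: Q = (5·(-10) + 8)/(-10 - 11) = 2
Result: 3/(t - 11) + 2/(t + 10)


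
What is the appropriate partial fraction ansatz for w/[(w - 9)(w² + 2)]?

Linear + irreducible quadratic: A/(w - 9) + (Bw + C)/(w² + 2)


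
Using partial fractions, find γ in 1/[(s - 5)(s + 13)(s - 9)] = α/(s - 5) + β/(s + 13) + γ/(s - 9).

Cover-up at s = 9: γ = 1/[(9 - 5)(9 + 13)] = 1/[(4)(22)] = 1/88


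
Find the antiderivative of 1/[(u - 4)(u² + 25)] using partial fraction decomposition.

Cover-up at u=4: A = 1/(4²+25) = 1/41. Coeff matching: B = -1/41, C = -4/41. Decomposition: (1/41)/(u - 4) - ((1/41)u + 4/41)/(u² + 25). Integrate: linear → ln, quadratic → (1/2)ln + arctan: (1/41) ln|(u - 4)| - (1/82) ln(u² + 25) - (4/205) arctan(u/5) + C


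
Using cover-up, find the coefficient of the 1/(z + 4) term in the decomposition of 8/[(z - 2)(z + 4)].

Cover (z + 4), set z=-4: 8/((z - 2) at z=-4) = 8/(-6) = -4/3


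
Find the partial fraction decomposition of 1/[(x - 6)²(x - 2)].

Cover-up at x=2: γ = 1/(2 - 6)² = 1/16. Cover-up at x=6: β = 1/(6 - 2) = 1/4. Comparing x² coeff: α = -γ = -1/16
Result: (-1/16)/(x - 6) + (1/4)/(x - 6)² + (1/16)/(x - 2)


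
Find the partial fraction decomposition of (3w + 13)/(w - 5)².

(3w + 13) = α(w - 5) + β. At w = 5: β = 3·5 + 13 = 28. Coeff of w: α = 3
Result: 3/(w - 5) + 28/(w - 5)²


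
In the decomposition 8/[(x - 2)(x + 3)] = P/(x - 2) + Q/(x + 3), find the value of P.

Cover-up at x = 2: P = 8/(2 + 3) = 8/5


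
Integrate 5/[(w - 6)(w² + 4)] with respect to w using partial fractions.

Cover-up at w=6: A = 5/(6²+4) = 1/8. Coeff matching: B = -1/8, C = -3/4. Decomposition: (1/8)/(w - 6) - ((1/8)w + 3/4)/(w² + 4). Integrate: linear → ln, quadratic → (1/2)ln + arctan: (1/8) ln|(w - 6)| - (1/16) ln(w² + 4) - (3/8) arctan(w/2) + C


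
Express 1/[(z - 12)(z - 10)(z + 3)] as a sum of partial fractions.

Using cover-up method: α = 1/30, β = -1/26, γ = 1/195
Result: (1/30)/(z - 12) - (1/26)/(z - 10) + (1/195)/(z + 3)


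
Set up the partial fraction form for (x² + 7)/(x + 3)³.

Repeated linear factor (power 3): α/(x + 3) + β/(x + 3)² + γ/(x + 3)³


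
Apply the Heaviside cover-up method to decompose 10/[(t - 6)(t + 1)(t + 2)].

Cover (t - 6), t=6: P = 10/[(6 + 1)(6 + 2)] = 5/28. Cover (t + 1), t=-1: Q = 10/[(-1 - 6)(-1 + 2)] = -10/7. Cover (t + 2), t=-2: R = 10/[(-2 - 6)(-2 + 1)] = 5/4.
Result: (5/28)/(t - 6) - (10/7)/(t + 1) + (5/4)/(t + 2)


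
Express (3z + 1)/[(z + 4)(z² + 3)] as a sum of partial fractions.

At z=-4: A = (3·(-4) + 1)/((-4)² + 3) = -11/19. B = -A = 11/19, C = 3 - (-4)·A = 13/19
Result: (-11/19)/(z + 4) + ((11/19)z + 13/19)/(z² + 3)


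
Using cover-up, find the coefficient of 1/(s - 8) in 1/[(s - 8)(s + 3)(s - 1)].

Cover (s - 8), set s=8: 1/[(8 + 3)(8 - 1)] = 1/77


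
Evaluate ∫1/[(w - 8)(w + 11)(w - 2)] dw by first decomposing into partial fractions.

Cover-up: α = 1/114, β = 1/247, γ = -1/78. Decomposition: (1/114)/(w - 8) + (1/247)/(w + 11) - (1/78)/(w - 2). Integrate each term: (1/114) ln|(w - 8)| + (1/247) ln|(w + 11)| - (1/78) ln|(w - 2)| + C


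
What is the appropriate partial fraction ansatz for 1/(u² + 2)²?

Repeated quadratic factor: (Pu + Q)/(u² + 2) + (Ru + S)/(u² + 2)²


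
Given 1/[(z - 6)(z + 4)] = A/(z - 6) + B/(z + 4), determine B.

Cover-up at z = -4: B = 1/(-4 - 6) = -1/10


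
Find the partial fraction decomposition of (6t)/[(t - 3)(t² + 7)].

At t=3: α = (6·3 + 0)/(3² + 7) = 9/8. β = -α = -9/8, γ = 6 - 3·α = 21/8
Result: (9/8)/(t - 3) - ((9/8)t - 21/8)/(t² + 7)


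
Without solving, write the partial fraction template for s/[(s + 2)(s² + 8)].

Linear + irreducible quadratic: A/(s + 2) + (Bs + C)/(s² + 8)


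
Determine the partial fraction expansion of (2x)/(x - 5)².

(2x) = P(x - 5) + Q. At x = 5: Q = 2·5 + 0 = 10. Coeff of x: P = 2
Result: 2/(x - 5) + 10/(x - 5)²


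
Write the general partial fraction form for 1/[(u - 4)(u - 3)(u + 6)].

Three distinct linear factors: A/(u - 4) + B/(u - 3) + C/(u + 6)


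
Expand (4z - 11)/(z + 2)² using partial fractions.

(4z - 11) = α(z + 2) + β. At z = -2: β = 4·(-2) - 11 = -19. Coeff of z: α = 4
Result: 4/(z + 2) - 19/(z + 2)²


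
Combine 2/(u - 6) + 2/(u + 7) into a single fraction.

Common denominator (u - 6)(u + 7). Numerator: 2(u + 7) + 2(u - 6) = (2u + 14) + (2u - 12) = 4u + 2
Result: (4u + 2)/[(u - 6)(u + 7)]


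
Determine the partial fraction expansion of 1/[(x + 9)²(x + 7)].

Cover-up at x=-7: γ = 1/(-7 + 9)² = 1/4. Cover-up at x=-9: β = 1/(-9 + 7) = -1/2. Comparing x² coeff: α = -γ = -1/4
Result: (-1/4)/(x + 9) - (1/2)/(x + 9)² + (1/4)/(x + 7)


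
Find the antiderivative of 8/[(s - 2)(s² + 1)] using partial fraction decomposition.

Cover-up at s=2: A = 8/(2²+1) = 8/5. Coeff matching: B = -8/5, C = -16/5. Decomposition: (8/5)/(s - 2) - ((8/5)s + 16/5)/(s² + 1). Integrate: linear → ln, quadratic → (1/2)ln + arctan: (8/5) ln|(s - 2)| - (4/5) ln(s² + 1) - (16/5) arctan(s) + C


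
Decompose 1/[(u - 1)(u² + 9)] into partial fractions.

Cover-up at u = 1: P = 1/(1² + 9) = 1/10. Then Q = -P = -1/10, R = -P·(0 + 1) = -1/10
Result: (1/10)/(u - 1) - ((1/10)u + 1/10)/(u² + 9)


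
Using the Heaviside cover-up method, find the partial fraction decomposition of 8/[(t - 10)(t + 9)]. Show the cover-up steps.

Cover (t - 10): set t=10, get P = 8/(10 + 9) = 8/19. Cover (t + 9): set t=-9, get Q = 8/(-9 - 10) = -8/19.
Result: (8/19)/(t - 10) - (8/19)/(t + 9)


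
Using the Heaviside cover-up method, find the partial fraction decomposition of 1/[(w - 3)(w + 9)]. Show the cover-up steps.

Cover (w - 3): set w=3, get P = 1/(3 + 9) = 1/12. Cover (w + 9): set w=-9, get Q = 1/(-9 - 3) = -1/12.
Result: (1/12)/(w - 3) - (1/12)/(w + 9)


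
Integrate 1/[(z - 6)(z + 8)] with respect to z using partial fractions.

Decompose: 1/[(z - 6)(z + 8)] = (1/14)/(z - 6) - (1/14)/(z + 8). Integrate each term: (1/14) ln|(z - 6)| - (1/14) ln|(z + 8)| + C


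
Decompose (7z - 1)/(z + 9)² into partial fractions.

(7z - 1) = α(z + 9) + β. At z = -9: β = 7·(-9) - 1 = -64. Coeff of z: α = 7
Result: 7/(z + 9) - 64/(z + 9)²


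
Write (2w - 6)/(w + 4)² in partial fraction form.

(2w - 6) = α(w + 4) + β. At w = -4: β = 2·(-4) - 6 = -14. Coeff of w: α = 2
Result: 2/(w + 4) - 14/(w + 4)²


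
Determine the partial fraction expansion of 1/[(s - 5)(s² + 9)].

Cover-up at s = 5: P = 1/(5² + 9) = 1/34. Then Q = -P = -1/34, R = -P·(0 + 5) = -5/34
Result: (1/34)/(s - 5) - ((1/34)s + 5/34)/(s² + 9)


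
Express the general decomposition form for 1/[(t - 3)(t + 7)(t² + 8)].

Two linear + quadratic: α/(t - 3) + β/(t + 7) + (γt + δ)/(t² + 8)


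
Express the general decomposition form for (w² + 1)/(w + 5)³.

Repeated linear factor (power 3): A/(w + 5) + B/(w + 5)² + C/(w + 5)³


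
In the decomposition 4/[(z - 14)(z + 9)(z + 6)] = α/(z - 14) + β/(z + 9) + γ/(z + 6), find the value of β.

Cover-up at z = -9: β = 4/[(-9 - 14)(-9 + 6)] = 4/[(-23)(-3)] = 4/69


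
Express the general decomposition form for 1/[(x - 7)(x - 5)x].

Three distinct linear factors: α/(x - 7) + β/(x - 5) + γ/x


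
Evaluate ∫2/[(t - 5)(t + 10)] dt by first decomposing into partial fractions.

Decompose: 2/[(t - 5)(t + 10)] = (2/15)/(t - 5) - (2/15)/(t + 10). Integrate each term: (2/15) ln|(t - 5)| - (2/15) ln|(t + 10)| + C
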